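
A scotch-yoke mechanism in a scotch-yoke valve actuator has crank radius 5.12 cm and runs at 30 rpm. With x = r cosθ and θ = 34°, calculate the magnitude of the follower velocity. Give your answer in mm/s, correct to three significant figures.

89.9

ω = 3.142 rad/s (from 30 rpm).
x = r cosθ ⇒ ẋ = −rω sinθ.
|v| = rω|sinθ| = 0.0512·3.142·|sin 34°| = 0.089946 m/s = 89.946 mm/s.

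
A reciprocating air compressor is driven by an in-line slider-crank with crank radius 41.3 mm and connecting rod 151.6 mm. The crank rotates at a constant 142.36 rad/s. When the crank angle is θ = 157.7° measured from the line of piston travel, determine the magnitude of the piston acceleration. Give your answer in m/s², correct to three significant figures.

609

ω = 142.4 rad/s
x(θ) = r cosθ + √(L² − r² sin²θ); with ω constant, a = ω²·d²x/dθ².
d²x/dθ² = −r cosθ − r²(cos2θ)/√u − r⁴ sin²2θ/(4u^{3/2}),  u = L² − r² sin²θ = 0.022737 m².
Substituting r = 0.0413 m, L = 0.1516 m, θ = 157.7°: d²x/dθ² = +0.030052 m.
a = ω²·d²x/dθ² = (142.4)²·(+0.030052) = +609.05 m/s²;  |a| = 609.05 m/s².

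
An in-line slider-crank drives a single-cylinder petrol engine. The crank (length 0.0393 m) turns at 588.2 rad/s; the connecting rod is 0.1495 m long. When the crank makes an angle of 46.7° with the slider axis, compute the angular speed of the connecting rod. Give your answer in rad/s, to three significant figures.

ω = 588.2 rad/s
The rod makes angle φ with the slider axis where L sinφ = r sinθ; differentiating, L cosφ·φ̇ = r ω cosθ.
L cosφ = √(L² − r² sin²θ) = 0.14674 m.
|ω_rod| = r ω |cosθ| / √(L² − r² sin²θ) = 0.0393·588.2·0.68582/0.14674 = 108.04 rad/s.

108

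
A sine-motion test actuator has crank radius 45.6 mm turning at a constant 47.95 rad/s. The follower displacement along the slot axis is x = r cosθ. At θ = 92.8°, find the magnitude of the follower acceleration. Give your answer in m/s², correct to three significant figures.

ω = 47.95 rad/s
x = r cosθ ⇒ ẍ = −rω² cosθ (ω constant).
|a| = rω²|cosθ| = 0.0456·(47.95)²·|cos 92.8°| = 5.1216 m/s².

5.12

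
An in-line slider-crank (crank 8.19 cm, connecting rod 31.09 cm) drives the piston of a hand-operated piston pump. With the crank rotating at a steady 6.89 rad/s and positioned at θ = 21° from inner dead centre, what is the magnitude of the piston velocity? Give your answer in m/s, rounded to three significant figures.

0.252

ω = 6.89 rad/s
For an in-line slider-crank, x = r cosθ + √(L² − r² sin²θ), so v = −rω sinθ·[1 + r cosθ/√(L² − r² sin²θ)].
With r = 0.0819 m, L = 0.3109 m, θ = 21°: √(L² − r² sin²θ) = 0.30951 m.
v = −0.0819·6.89·0.35837·[1 + 0.0819·0.93358/0.30951] = -0.25218 m/s.
|v| = 0.25218 m/s.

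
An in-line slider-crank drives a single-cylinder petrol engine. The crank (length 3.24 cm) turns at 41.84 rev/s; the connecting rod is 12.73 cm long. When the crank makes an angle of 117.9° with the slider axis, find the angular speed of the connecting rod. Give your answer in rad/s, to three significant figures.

32.1

ω = 262.9 rad/s (converted from 41.84 rev/s).
The rod makes angle φ with the slider axis where L sinφ = r sinθ; differentiating, L cosφ·φ̇ = r ω cosθ.
L cosφ = √(L² − r² sin²θ) = 0.12404 m.
|ω_rod| = r ω |cosθ| / √(L² − r² sin²θ) = 0.0324·262.9·0.46793/0.12404 = 32.132 rad/s.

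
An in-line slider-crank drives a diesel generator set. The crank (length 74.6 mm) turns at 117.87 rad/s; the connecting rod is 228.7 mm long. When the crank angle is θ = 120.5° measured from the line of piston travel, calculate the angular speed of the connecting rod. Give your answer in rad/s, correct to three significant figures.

ω = 117.9 rad/s
The rod makes angle φ with the slider axis where L sinφ = r sinθ; differentiating, L cosφ·φ̇ = r ω cosθ.
L cosφ = √(L² − r² sin²θ) = 0.21948 m.
|ω_rod| = r ω |cosθ| / √(L² − r² sin²θ) = 0.0746·117.9·0.50754/0.21948 = 20.334 rad/s.

20.3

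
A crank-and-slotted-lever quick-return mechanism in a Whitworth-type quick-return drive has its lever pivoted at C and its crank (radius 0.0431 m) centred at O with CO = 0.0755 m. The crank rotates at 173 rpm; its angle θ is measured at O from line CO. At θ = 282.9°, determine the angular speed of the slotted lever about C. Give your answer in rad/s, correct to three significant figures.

ω = 18.12 rad/s (from 173 rpm).
Crank pin A relative to C: A = (d + r cosθ, r sinθ); lever angle φ = atan2(r sinθ, d + r cosθ).
Differentiating tanφ: φ̇ = rω(d cosθ + r)/(d² + r² + 2dr cosθ).
d² + r² + 2dr cosθ = |CA|² = 0.00901079 m²;  d cosθ + r = +0.059955 m.
|ω_lever| = |0.0431·18.12·+0.059955| / 0.00901079 = 5.1954 rad/s.

5.20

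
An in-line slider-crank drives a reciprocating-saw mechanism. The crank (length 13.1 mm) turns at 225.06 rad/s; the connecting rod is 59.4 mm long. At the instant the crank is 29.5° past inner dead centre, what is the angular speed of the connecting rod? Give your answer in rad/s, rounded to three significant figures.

ω = 225.1 rad/s
The rod makes angle φ with the slider axis where L sinφ = r sinθ; differentiating, L cosφ·φ̇ = r ω cosθ.
L cosφ = √(L² − r² sin²θ) = 0.059049 m.
|ω_rod| = r ω |cosθ| / √(L² − r² sin²θ) = 0.0131·225.1·0.87036/0.059049 = 43.457 rad/s.

43.5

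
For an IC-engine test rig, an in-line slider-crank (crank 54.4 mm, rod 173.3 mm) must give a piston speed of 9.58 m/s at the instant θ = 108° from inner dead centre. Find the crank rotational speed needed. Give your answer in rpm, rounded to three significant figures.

For an in-line slider-crank, |v_piston| = rω|sinθ|·[1 + r cosθ/√(L² − r² sin²θ)].
With r = 0.0544 m, L = 0.1733 m, θ = 108°: the bracketed kinematic factor |dx/dθ| = 0.046479 m.
ω = v/|dx/dθ| = 9.58/0.046479 = 206.11 rad/s.
N = 60ω/(2π) = 1968.2 rpm.

1970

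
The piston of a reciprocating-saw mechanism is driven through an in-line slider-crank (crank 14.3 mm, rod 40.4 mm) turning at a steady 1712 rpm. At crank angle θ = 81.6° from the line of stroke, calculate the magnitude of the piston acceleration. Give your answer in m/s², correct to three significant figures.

98.6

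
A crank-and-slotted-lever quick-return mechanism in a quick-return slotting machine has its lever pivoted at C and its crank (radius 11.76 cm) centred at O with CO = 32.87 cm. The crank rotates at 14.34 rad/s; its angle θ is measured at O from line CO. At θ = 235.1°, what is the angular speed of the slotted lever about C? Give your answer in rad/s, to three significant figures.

1.53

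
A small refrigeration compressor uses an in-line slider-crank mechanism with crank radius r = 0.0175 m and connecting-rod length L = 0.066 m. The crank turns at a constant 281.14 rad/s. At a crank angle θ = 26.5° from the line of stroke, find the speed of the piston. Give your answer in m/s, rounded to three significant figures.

2.72

ω = 281.1 rad/s
For an in-line slider-crank, x = r cosθ + √(L² − r² sin²θ), so v = −rω sinθ·[1 + r cosθ/√(L² − r² sin²θ)].
With r = 0.0175 m, L = 0.066 m, θ = 26.5°: √(L² − r² sin²θ) = 0.065536 m.
v = −0.0175·281.1·0.44620·[1 + 0.0175·0.89493/0.065536] = -2.7199 m/s.
|v| = 2.7199 m/s.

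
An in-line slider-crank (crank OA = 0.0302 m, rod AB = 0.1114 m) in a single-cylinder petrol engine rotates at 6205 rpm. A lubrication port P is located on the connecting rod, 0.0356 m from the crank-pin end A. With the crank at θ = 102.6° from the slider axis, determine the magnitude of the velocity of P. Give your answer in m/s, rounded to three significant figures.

ω = 649.8 rad/s.  Crank-pin speed |V_A| = rω = 19.624 m/s, perpendicular to OA.
Rod angle: sinφ = −(r/L) sinθ ⇒ φ = -15.341°; ω_rod = −rω cosθ/√(L²−r²sin²θ) = +39.847 rad/s.
V_P = V_A + ω_rod × AP, with AP = 0.0356 m along the rod.
Components: V_Px = −rω sinθ − a·ω_rod·sinφ = -18.776 m/s;  V_Py = rω cosθ + a·ω_rod·cosφ = -2.9127 m/s.
|V_P| = √(V_Px² + V_Py²) = 19 m/s.

19.0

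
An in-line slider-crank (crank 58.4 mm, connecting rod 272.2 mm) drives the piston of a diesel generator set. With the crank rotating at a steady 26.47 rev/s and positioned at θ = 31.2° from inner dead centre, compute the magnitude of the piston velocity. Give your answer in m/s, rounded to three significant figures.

ω = 2π·26.5 = 166.3 rad/s
For an in-line slider-crank, x = r cosθ + √(L² − r² sin²θ), so v = −rω sinθ·[1 + r cosθ/√(L² − r² sin²θ)].
With r = 0.0584 m, L = 0.2722 m, θ = 31.2°: √(L² − r² sin²θ) = 0.27051 m.
v = −0.0584·166.3·0.51803·[1 + 0.0584·0.85536/0.27051] = -5.9606 m/s.
|v| = 5.9606 m/s.

5.96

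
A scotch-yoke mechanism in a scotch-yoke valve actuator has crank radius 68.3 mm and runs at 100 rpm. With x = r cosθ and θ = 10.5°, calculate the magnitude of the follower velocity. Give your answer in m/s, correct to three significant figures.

0.130

ω = 10.47 rad/s (from 100 rpm).
x = r cosθ ⇒ ẋ = −rω sinθ.
|v| = rω|sinθ| = 0.0683·10.47·|sin 10.5°| = 0.13034 m/s.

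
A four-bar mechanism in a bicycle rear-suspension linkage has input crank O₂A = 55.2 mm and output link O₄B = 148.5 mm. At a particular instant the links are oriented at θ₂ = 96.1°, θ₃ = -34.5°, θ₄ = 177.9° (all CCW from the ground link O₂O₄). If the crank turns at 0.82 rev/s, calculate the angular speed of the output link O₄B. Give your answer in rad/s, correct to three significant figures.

2.71

ω₂ = 5.152 rad/s (from 0.82 rev/s).
Differentiating the loop-closure r₂e^{iθ₂}+r₃e^{iθ₃}=r₁+r₄e^{iθ₄} gives r₂ω₂e^{iθ₂}+r₃ω₃e^{iθ₃}=r₄ω₄e^{iθ₄}.
Eliminating the other unknown: ω₄ = r₂ω₂ sin(θ₂−θ₃) / [r₄ sin(θ₄−θ₃)].
Numerator sine = +0.75927; denominator sine = -0.53583.
Result = 0.0552·5.152·(+0.75927) / (0.1485·(-0.53583)) = -2.7138 rad/s; magnitude 2.7138 rad/s.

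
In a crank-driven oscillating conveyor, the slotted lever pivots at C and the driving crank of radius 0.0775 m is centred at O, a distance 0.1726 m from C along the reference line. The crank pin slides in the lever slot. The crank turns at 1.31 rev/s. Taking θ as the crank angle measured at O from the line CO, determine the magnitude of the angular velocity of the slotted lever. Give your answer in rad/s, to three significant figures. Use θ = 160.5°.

ω = 8.231 rad/s (from 1.31 rev/s).
Crank pin A relative to C: A = (d + r cosθ, r sinθ); lever angle φ = atan2(r sinθ, d + r cosθ).
Differentiating tanφ: φ̇ = rω(d cosθ + r)/(d² + r² + 2dr cosθ).
d² + r² + 2dr cosθ = |CA|² = 0.0105785 m²;  d cosθ + r = -0.0852 m.
|ω_lever| = |0.0775·8.231·-0.0852| / 0.0105785 = 5.1377 rad/s.

5.14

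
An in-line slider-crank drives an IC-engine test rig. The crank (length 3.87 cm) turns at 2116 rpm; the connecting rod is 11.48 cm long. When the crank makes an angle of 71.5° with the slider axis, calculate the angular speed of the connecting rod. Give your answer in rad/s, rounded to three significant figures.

ω = 221.6 rad/s (converted from 2116 rpm).
The rod makes angle φ with the slider axis where L sinφ = r sinθ; differentiating, L cosφ·φ̇ = r ω cosθ.
L cosφ = √(L² − r² sin²θ) = 0.10878 m.
|ω_rod| = r ω |cosθ| / √(L² − r² sin²θ) = 0.0387·221.6·0.31730/0.10878 = 25.015 rad/s.

25.0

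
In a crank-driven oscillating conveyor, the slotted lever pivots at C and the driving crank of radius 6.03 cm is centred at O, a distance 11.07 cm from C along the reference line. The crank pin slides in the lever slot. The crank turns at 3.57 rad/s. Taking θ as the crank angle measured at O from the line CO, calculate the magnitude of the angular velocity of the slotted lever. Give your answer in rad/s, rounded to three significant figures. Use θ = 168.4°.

ω = 3.57 rad/s
Crank pin A relative to C: A = (d + r cosθ, r sinθ); lever angle φ = atan2(r sinθ, d + r cosθ).
Differentiating tanφ: φ̇ = rω(d cosθ + r)/(d² + r² + 2dr cosθ).
d² + r² + 2dr cosθ = |CA|² = 0.00281284 m²;  d cosθ + r = -0.048139 m.
|ω_lever| = |0.0603·3.57·-0.048139| / 0.00281284 = 3.6842 rad/s.

3.68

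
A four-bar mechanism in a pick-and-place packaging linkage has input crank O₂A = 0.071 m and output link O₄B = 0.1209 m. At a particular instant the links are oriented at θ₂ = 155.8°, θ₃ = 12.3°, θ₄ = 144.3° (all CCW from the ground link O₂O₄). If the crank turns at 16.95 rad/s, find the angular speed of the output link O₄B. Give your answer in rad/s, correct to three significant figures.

7.97

ω₂ = 16.95 rad/s
Differentiating the loop-closure r₂e^{iθ₂}+r₃e^{iθ₃}=r₁+r₄e^{iθ₄} gives r₂ω₂e^{iθ₂}+r₃ω₃e^{iθ₃}=r₄ω₄e^{iθ₄}.
Eliminating the other unknown: ω₄ = r₂ω₂ sin(θ₂−θ₃) / [r₄ sin(θ₄−θ₃)].
Numerator sine = +0.59482; denominator sine = +0.74314.
Result = 0.071·16.95·(+0.59482) / (0.1209·(+0.74314)) = +7.9674 rad/s; magnitude 7.9674 rad/s.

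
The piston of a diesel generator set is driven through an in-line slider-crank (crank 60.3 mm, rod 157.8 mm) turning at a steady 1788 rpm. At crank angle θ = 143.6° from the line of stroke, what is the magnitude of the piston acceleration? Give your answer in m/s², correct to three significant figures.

1430

ω = 2π·1788/60 = 187.2 rad/s
x(θ) = r cosθ + √(L² − r² sin²θ); with ω constant, a = ω²·d²x/dθ².
d²x/dθ² = −r cosθ − r²(cos2θ)/√u − r⁴ sin²2θ/(4u^{3/2}),  u = L² − r² sin²θ = 0.0236204 m².
Substituting r = 0.0603 m, L = 0.1578 m, θ = 143.6°: d²x/dθ² = +0.040708 m.
a = ω²·d²x/dθ² = (187.2)²·(+0.040708) = +1427.2 m/s²;  |a| = 1427.2 m/s².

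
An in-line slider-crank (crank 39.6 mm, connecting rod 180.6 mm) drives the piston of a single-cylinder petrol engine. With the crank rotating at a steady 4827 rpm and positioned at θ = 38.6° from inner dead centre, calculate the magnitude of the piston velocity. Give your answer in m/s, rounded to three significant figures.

ω = 2π·4827/60 = 505.5 rad/s
For an in-line slider-crank, x = r cosθ + √(L² − r² sin²θ), so v = −rω sinθ·[1 + r cosθ/√(L² − r² sin²θ)].
With r = 0.0396 m, L = 0.1806 m, θ = 38.6°: √(L² − r² sin²θ) = 0.1789 m.
v = −0.0396·505.5·0.62388·[1 + 0.0396·0.78152/0.1789] = -14.649 m/s.
|v| = 14.649 m/s.

14.6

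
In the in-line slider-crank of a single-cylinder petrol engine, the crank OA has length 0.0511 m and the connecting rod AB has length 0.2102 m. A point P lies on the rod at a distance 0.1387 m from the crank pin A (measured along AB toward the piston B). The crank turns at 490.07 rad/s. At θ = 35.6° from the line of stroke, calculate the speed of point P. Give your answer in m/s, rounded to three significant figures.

17.9

ω = 490.1 rad/s.  Crank-pin speed |V_A| = rω = 25.043 m/s, perpendicular to OA.
Rod angle: sinφ = −(r/L) sinθ ⇒ φ = -8.136°; ω_rod = −rω cosθ/√(L²−r²sin²θ) = -97.855 rad/s.
V_P = V_A + ω_rod × AP, with AP = 0.1387 m along the rod.
Components: V_Px = −rω sinθ − a·ω_rod·sinφ = -16.499 m/s;  V_Py = rω cosθ + a·ω_rod·cosφ = +6.9262 m/s.
|V_P| = √(V_Px² + V_Py²) = 17.893 m/s.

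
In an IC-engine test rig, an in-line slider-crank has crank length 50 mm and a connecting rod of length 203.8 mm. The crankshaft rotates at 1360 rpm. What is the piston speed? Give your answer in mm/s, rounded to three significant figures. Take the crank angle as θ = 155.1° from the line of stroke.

2330

ω = 2π·1360/60 = 142.4 rad/s
For an in-line slider-crank, x = r cosθ + √(L² − r² sin²θ), so v = −rω sinθ·[1 + r cosθ/√(L² − r² sin²θ)].
With r = 0.05 m, L = 0.2038 m, θ = 155.1°: √(L² − r² sin²θ) = 0.20271 m.
v = −0.05·142.4·0.42104·[1 + 0.05·-0.90704/0.20271] = -2.3274 m/s.
|v| = 2.3274 m/s = 2327.4 mm/s.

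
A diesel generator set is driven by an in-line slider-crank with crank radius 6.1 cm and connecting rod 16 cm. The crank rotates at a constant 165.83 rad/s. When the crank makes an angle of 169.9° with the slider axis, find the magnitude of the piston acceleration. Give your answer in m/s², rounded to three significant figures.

ω = 165.8 rad/s
x(θ) = r cosθ + √(L² − r² sin²θ); with ω constant, a = ω²·d²x/dθ².
d²x/dθ² = −r cosθ − r²(cos2θ)/√u − r⁴ sin²2θ/(4u^{3/2}),  u = L² − r² sin²θ = 0.0254856 m².
Substituting r = 0.061 m, L = 0.16 m, θ = 169.9°: d²x/dθ² = +0.038078 m.
a = ω²·d²x/dθ² = (165.8)²·(+0.038078) = +1047.1 m/s²;  |a| = 1047.1 m/s².

1050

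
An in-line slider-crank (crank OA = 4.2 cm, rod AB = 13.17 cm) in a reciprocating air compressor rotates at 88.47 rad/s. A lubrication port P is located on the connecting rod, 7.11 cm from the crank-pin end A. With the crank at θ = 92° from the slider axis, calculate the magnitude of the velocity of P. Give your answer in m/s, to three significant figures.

3.69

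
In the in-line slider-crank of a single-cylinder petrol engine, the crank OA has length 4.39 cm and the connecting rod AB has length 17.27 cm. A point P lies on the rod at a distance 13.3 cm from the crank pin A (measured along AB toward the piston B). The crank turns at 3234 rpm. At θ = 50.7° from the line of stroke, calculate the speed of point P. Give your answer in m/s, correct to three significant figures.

ω = 338.7 rad/s.  Crank-pin speed |V_A| = rω = 14.867 m/s, perpendicular to OA.
Rod angle: sinφ = −(r/L) sinθ ⇒ φ = -11.345°; ω_rod = −rω cosθ/√(L²−r²sin²θ) = -55.613 rad/s.
V_P = V_A + ω_rod × AP, with AP = 0.133 m along the rod.
Components: V_Px = −rω sinθ − a·ω_rod·sinφ = -12.96 m/s;  V_Py = rω cosθ + a·ω_rod·cosφ = +2.1647 m/s.
|V_P| = √(V_Px² + V_Py²) = 13.139 m/s.

13.1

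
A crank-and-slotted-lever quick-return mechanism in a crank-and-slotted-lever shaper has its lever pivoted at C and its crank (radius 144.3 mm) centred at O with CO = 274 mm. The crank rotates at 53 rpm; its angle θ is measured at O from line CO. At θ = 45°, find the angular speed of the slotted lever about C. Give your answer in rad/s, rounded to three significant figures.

ω = 5.55 rad/s (from 53 rpm).
Crank pin A relative to C: A = (d + r cosθ, r sinθ); lever angle φ = atan2(r sinθ, d + r cosθ).
Differentiating tanφ: φ̇ = rω(d cosθ + r)/(d² + r² + 2dr cosθ).
d² + r² + 2dr cosθ = |CA|² = 0.151814 m²;  d cosθ + r = +0.33805 m.
|ω_lever| = |0.1443·5.55·+0.33805| / 0.151814 = 1.7833 rad/s.

1.78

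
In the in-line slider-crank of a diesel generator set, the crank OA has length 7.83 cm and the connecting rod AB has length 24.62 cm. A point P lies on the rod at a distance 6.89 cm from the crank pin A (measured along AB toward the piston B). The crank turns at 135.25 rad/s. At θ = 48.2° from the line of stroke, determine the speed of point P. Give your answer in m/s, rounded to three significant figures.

ω = 135.2 rad/s.  Crank-pin speed |V_A| = rω = 10.59 m/s, perpendicular to OA.
Rod angle: sinφ = −(r/L) sinθ ⇒ φ = -13.715°; ω_rod = −rω cosθ/√(L²−r²sin²θ) = -29.512 rad/s.
V_P = V_A + ω_rod × AP, with AP = 0.0689 m along the rod.
Components: V_Px = −rω sinθ − a·ω_rod·sinφ = -8.3767 m/s;  V_Py = rω cosθ + a·ω_rod·cosφ = +5.0832 m/s.
|V_P| = √(V_Px² + V_Py²) = 9.7984 m/s.

9.80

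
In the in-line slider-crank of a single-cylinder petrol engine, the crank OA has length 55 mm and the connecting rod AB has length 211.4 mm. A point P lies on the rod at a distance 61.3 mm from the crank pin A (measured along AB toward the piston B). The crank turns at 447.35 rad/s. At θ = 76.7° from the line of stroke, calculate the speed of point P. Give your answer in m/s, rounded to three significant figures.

24.7

ω = 447.4 rad/s.  Crank-pin speed |V_A| = rω = 24.604 m/s, perpendicular to OA.
Rod angle: sinφ = −(r/L) sinθ ⇒ φ = -14.666°; ω_rod = −rω cosθ/√(L²−r²sin²θ) = -27.677 rad/s.
V_P = V_A + ω_rod × AP, with AP = 0.0613 m along the rod.
Components: V_Px = −rω sinθ − a·ω_rod·sinφ = -24.374 m/s;  V_Py = rω cosθ + a·ω_rod·cosφ = +4.0189 m/s.
|V_P| = √(V_Px² + V_Py²) = 24.703 m/s.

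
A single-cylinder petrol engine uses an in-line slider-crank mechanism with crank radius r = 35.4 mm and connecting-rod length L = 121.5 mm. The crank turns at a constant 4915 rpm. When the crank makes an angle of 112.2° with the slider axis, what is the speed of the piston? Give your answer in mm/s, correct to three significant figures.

ω = 2π·4915/60 = 514.7 rad/s
For an in-line slider-crank, x = r cosθ + √(L² − r² sin²θ), so v = −rω sinθ·[1 + r cosθ/√(L² − r² sin²θ)].
With r = 0.0354 m, L = 0.1215 m, θ = 112.2°: √(L² − r² sin²θ) = 0.117 m.
v = −0.0354·514.7·0.92587·[1 + 0.0354·-0.37784/0.117] = -14.941 m/s.
|v| = 14.941 m/s = 14941 mm/s.

14900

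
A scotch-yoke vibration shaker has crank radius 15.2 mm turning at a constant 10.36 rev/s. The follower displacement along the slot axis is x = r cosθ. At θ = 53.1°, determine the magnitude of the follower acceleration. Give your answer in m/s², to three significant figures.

ω = 65.09 rad/s (from 10.36 rev/s).
x = r cosθ ⇒ ẍ = −rω² cosθ (ω constant).
|a| = rω²|cosθ| = 0.0152·(65.09)²·|cos 53.1°| = 38.67 m/s².

38.7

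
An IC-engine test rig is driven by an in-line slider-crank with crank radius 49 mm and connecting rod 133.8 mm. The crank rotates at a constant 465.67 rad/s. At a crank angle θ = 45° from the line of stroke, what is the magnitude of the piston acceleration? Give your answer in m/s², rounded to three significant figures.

ω = 465.7 rad/s
x(θ) = r cosθ + √(L² − r² sin²θ); with ω constant, a = ω²·d²x/dθ².
d²x/dθ² = −r cosθ − r²(cos2θ)/√u − r⁴ sin²2θ/(4u^{3/2}),  u = L² − r² sin²θ = 0.0167019 m².
Substituting r = 0.049 m, L = 0.1338 m, θ = 45°: d²x/dθ² = -0.035316 m.
a = ω²·d²x/dθ² = (465.7)²·(-0.035316) = -7658.2 m/s²;  |a| = 7658.2 m/s².

7660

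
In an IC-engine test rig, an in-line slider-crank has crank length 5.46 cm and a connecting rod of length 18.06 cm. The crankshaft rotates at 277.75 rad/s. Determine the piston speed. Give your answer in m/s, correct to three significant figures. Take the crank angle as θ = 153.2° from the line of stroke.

4.98

ω = 277.8 rad/s
For an in-line slider-crank, x = r cosθ + √(L² − r² sin²θ), so v = −rω sinθ·[1 + r cosθ/√(L² − r² sin²θ)].
With r = 0.0546 m, L = 0.1806 m, θ = 153.2°: √(L² − r² sin²θ) = 0.17891 m.
v = −0.0546·277.8·0.45088·[1 + 0.0546·-0.89259/0.17891] = -4.9751 m/s.
|v| = 4.9751 m/s.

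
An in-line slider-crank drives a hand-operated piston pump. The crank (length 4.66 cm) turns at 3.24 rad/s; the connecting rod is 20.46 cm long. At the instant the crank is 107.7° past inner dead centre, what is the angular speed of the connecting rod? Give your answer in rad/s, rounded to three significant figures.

ω = 3.24 rad/s
The rod makes angle φ with the slider axis where L sinφ = r sinθ; differentiating, L cosφ·φ̇ = r ω cosθ.
L cosφ = √(L² − r² sin²θ) = 0.19973 m.
|ω_rod| = r ω |cosθ| / √(L² − r² sin²θ) = 0.0466·3.24·0.30403/0.19973 = 0.22984 rad/s.

0.230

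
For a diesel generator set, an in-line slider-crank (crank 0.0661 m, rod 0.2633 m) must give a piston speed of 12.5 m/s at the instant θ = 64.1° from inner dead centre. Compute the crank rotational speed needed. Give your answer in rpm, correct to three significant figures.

For an in-line slider-crank, |v_piston| = rω|sinθ|·[1 + r cosθ/√(L² − r² sin²θ)].
With r = 0.0661 m, L = 0.2633 m, θ = 64.1°: the bracketed kinematic factor |dx/dθ| = 0.066154 m.
ω = v/|dx/dθ| = 12.5/0.066154 = 188.95 rad/s.
N = 60ω/(2π) = 1804.4 rpm.

1800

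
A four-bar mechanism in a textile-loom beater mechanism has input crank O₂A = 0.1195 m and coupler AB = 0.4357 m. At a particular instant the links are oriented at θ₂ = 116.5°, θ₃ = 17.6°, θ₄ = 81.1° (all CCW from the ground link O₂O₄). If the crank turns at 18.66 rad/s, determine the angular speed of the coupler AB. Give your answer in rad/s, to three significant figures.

ω₂ = 18.66 rad/s
Differentiating the loop-closure r₂e^{iθ₂}+r₃e^{iθ₃}=r₁+r₄e^{iθ₄} gives r₂ω₂e^{iθ₂}+r₃ω₃e^{iθ₃}=r₄ω₄e^{iθ₄}.
Eliminating the other unknown: ω₃ = r₂ω₂ sin(θ₄−θ₂) / [r₃ sin(θ₃−θ₄)].
Numerator sine = -0.57928; denominator sine = -0.89493.
Result = 0.1195·18.66·(-0.57928) / (0.4357·(-0.89493)) = +3.3128 rad/s; magnitude 3.3128 rad/s.

3.31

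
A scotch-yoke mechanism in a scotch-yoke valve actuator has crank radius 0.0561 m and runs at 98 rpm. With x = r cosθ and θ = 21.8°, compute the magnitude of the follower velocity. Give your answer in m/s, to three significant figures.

ω = 10.26 rad/s (from 98 rpm).
x = r cosθ ⇒ ẋ = −rω sinθ.
|v| = rω|sinθ| = 0.0561·10.26·|sin 21.8°| = 0.21381 m/s.

0.214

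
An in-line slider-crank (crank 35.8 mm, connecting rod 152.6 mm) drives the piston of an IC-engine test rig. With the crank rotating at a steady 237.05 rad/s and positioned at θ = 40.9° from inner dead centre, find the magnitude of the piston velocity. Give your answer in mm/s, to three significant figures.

6550

ω = 237.1 rad/s
For an in-line slider-crank, x = r cosθ + √(L² − r² sin²θ), so v = −rω sinθ·[1 + r cosθ/√(L² − r² sin²θ)].
With r = 0.0358 m, L = 0.1526 m, θ = 40.9°: √(L² − r² sin²θ) = 0.15079 m.
v = −0.0358·237.1·0.65474·[1 + 0.0358·0.75585/0.15079] = -6.5535 m/s.
|v| = 6.5535 m/s = 6553.5 mm/s.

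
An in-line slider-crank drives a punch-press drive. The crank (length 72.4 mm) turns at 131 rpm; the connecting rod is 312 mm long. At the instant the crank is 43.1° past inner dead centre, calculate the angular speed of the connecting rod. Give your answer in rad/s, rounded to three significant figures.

ω = 13.72 rad/s (converted from 131 rpm).
The rod makes angle φ with the slider axis where L sinφ = r sinθ; differentiating, L cosφ·φ̇ = r ω cosθ.
L cosφ = √(L² − r² sin²θ) = 0.30805 m.
|ω_rod| = r ω |cosθ| / √(L² − r² sin²θ) = 0.0724·13.72·0.73016/0.30805 = 2.3541 rad/s.

2.35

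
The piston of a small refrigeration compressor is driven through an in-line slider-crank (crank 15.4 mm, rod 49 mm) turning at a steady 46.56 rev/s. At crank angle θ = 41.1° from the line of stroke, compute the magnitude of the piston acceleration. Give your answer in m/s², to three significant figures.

ω = 2π·46.6 = 292.5 rad/s
x(θ) = r cosθ + √(L² − r² sin²θ); with ω constant, a = ω²·d²x/dθ².
d²x/dθ² = −r cosθ − r²(cos2θ)/√u − r⁴ sin²2θ/(4u^{3/2}),  u = L² − r² sin²θ = 0.00229851 m².
Substituting r = 0.0154 m, L = 0.049 m, θ = 41.1°: d²x/dθ² = -0.012401 m.
a = ω²·d²x/dθ² = (292.5)²·(-0.012401) = -1061.4 m/s²;  |a| = 1061.4 m/s².

1060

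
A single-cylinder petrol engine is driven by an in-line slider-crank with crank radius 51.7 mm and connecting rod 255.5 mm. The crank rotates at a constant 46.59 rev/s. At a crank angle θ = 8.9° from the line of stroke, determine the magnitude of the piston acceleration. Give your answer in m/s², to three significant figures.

5230

ω = 2π·46.6 = 292.7 rad/s
x(θ) = r cosθ + √(L² − r² sin²θ); with ω constant, a = ω²·d²x/dθ².
d²x/dθ² = −r cosθ − r²(cos2θ)/√u − r⁴ sin²2θ/(4u^{3/2}),  u = L² − r² sin²θ = 0.0652163 m².
Substituting r = 0.0517 m, L = 0.2555 m, θ = 8.9°: d²x/dθ² = -0.061053 m.
a = ω²·d²x/dθ² = (292.7)²·(-0.061053) = -5231.8 m/s²;  |a| = 5231.8 m/s².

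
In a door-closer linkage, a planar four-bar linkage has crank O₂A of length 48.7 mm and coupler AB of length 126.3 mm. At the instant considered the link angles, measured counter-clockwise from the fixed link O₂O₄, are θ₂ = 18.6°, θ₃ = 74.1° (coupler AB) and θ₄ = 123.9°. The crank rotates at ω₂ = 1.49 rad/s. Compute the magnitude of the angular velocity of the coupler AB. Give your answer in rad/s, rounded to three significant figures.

0.726

ω₂ = 1.49 rad/s
Differentiating the loop-closure r₂e^{iθ₂}+r₃e^{iθ₃}=r₁+r₄e^{iθ₄} gives r₂ω₂e^{iθ₂}+r₃ω₃e^{iθ₃}=r₄ω₄e^{iθ₄}.
Eliminating the other unknown: ω₃ = r₂ω₂ sin(θ₄−θ₂) / [r₃ sin(θ₃−θ₄)].
Numerator sine = +0.96456; denominator sine = -0.76380.
Result = 0.0487·1.49·(+0.96456) / (0.1263·(-0.76380)) = -0.72554 rad/s; magnitude 0.72554 rad/s.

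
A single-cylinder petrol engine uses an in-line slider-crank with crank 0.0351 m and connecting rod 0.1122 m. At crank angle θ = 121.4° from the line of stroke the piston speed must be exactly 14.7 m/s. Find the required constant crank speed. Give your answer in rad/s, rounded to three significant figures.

591

For an in-line slider-crank, |v_piston| = rω|sinθ|·[1 + r cosθ/√(L² − r² sin²θ)].
With r = 0.0351 m, L = 0.1122 m, θ = 121.4°: the bracketed kinematic factor |dx/dθ| = 0.024893 m.
ω = v/|dx/dθ| = 14.7/0.024893 = 590.54 rad/s.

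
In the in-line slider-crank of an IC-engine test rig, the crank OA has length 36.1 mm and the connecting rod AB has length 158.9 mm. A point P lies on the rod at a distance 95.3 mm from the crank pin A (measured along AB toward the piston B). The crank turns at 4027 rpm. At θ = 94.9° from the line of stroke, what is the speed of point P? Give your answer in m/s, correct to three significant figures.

15.0

ω = 421.7 rad/s.  Crank-pin speed |V_A| = rω = 15.224 m/s, perpendicular to OA.
Rod angle: sinφ = −(r/L) sinθ ⇒ φ = -13.083°; ω_rod = −rω cosθ/√(L²−r²sin²θ) = +8.4015 rad/s.
V_P = V_A + ω_rod × AP, with AP = 0.0953 m along the rod.
Components: V_Px = −rω sinθ − a·ω_rod·sinφ = -14.987 m/s;  V_Py = rω cosθ + a·ω_rod·cosφ = -0.52047 m/s.
|V_P| = √(V_Px² + V_Py²) = 14.996 m/s.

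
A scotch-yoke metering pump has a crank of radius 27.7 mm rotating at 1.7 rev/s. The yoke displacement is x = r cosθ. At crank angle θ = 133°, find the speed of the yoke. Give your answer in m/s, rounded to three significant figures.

0.216

ω = 10.68 rad/s (from 1.7 rev/s).
x = r cosθ ⇒ ẋ = −rω sinθ.
|v| = rω|sinθ| = 0.0277·10.68·|sin 133°| = 0.21639 m/s.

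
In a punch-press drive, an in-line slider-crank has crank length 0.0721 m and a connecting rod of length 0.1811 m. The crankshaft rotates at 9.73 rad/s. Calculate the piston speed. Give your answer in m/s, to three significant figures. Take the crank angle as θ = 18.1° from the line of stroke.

ω = 9.73 rad/s
For an in-line slider-crank, x = r cosθ + √(L² − r² sin²θ), so v = −rω sinθ·[1 + r cosθ/√(L² − r² sin²θ)].
With r = 0.0721 m, L = 0.1811 m, θ = 18.1°: √(L² − r² sin²θ) = 0.17971 m.
v = −0.0721·9.73·0.31068·[1 + 0.0721·0.95052/0.17971] = -0.30106 m/s.
|v| = 0.30106 m/s.

0.301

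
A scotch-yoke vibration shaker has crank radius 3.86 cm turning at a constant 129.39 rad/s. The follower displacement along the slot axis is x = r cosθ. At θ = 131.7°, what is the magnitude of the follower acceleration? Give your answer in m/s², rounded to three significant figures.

430

ω = 129.4 rad/s
x = r cosθ ⇒ ẍ = −rω² cosθ (ω constant).
|a| = rω²|cosθ| = 0.0386·(129.4)²·|cos 131.7°| = 429.89 m/s².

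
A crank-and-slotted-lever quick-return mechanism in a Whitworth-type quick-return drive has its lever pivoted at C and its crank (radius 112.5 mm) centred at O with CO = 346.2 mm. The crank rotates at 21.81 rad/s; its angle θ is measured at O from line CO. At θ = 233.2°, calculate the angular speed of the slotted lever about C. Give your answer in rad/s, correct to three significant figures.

2.71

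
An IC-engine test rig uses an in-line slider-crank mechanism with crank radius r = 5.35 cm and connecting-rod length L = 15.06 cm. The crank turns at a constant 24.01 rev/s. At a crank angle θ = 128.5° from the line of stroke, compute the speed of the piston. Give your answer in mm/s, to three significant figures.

ω = 2π·24 = 150.9 rad/s
For an in-line slider-crank, x = r cosθ + √(L² − r² sin²θ), so v = −rω sinθ·[1 + r cosθ/√(L² − r² sin²θ)].
With r = 0.0535 m, L = 0.1506 m, θ = 128.5°: √(L² − r² sin²θ) = 0.14466 m.
v = −0.0535·150.9·0.78261·[1 + 0.0535·-0.62251/0.14466] = -4.8622 m/s.
|v| = 4.8622 m/s = 4862.2 mm/s.

4860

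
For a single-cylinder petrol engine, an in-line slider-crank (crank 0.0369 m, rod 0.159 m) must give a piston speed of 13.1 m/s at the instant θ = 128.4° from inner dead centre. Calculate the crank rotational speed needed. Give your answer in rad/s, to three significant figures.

For an in-line slider-crank, |v_piston| = rω|sinθ|·[1 + r cosθ/√(L² − r² sin²θ)].
With r = 0.0369 m, L = 0.159 m, θ = 128.4°: the bracketed kinematic factor |dx/dθ| = 0.024679 m.
ω = v/|dx/dθ| = 13.1/0.024679 = 530.82 rad/s.

531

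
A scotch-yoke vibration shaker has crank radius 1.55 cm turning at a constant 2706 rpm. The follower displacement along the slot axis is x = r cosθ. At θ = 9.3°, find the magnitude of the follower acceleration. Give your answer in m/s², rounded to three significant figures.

ω = 283.4 rad/s (from 2706 rpm).
x = r cosθ ⇒ ẍ = −rω² cosθ (ω constant).
|a| = rω²|cosθ| = 0.0155·(283.4)²·|cos 9.3°| = 1228.3 m/s².

1230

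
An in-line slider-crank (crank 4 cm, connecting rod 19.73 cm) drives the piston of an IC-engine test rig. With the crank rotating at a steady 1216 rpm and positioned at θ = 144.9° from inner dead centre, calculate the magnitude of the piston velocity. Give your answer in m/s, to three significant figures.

ω = 2π·1216/60 = 127.3 rad/s
For an in-line slider-crank, x = r cosθ + √(L² − r² sin²θ), so v = −rω sinθ·[1 + r cosθ/√(L² − r² sin²θ)].
With r = 0.04 m, L = 0.1973 m, θ = 144.9°: √(L² − r² sin²θ) = 0.19595 m.
v = −0.04·127.3·0.57501·[1 + 0.04·-0.81815/0.19595] = -2.4397 m/s.
|v| = 2.4397 m/s.

2.44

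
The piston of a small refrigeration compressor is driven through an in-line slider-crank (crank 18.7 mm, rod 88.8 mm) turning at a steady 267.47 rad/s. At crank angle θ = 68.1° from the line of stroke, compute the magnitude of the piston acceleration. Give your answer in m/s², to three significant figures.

ω = 267.5 rad/s
x(θ) = r cosθ + √(L² − r² sin²θ); with ω constant, a = ω²·d²x/dθ².
d²x/dθ² = −r cosθ − r²(cos2θ)/√u − r⁴ sin²2θ/(4u^{3/2}),  u = L² − r² sin²θ = 0.0075844 m².
Substituting r = 0.0187 m, L = 0.0888 m, θ = 68.1°: d²x/dθ² = -0.0040989 m.
a = ω²·d²x/dθ² = (267.5)²·(-0.0040989) = -293.24 m/s²;  |a| = 293.24 m/s².

293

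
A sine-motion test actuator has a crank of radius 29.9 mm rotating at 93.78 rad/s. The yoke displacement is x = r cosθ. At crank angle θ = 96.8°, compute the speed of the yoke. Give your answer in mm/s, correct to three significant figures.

2780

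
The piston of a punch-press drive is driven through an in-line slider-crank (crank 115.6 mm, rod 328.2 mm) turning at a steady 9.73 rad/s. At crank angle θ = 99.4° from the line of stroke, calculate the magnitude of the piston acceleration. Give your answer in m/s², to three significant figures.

5.66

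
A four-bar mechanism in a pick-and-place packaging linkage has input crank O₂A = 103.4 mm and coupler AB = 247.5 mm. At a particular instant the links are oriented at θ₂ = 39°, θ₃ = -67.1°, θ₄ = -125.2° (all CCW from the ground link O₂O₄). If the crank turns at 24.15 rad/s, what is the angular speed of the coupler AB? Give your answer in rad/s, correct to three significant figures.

ω₂ = 24.15 rad/s
Differentiating the loop-closure r₂e^{iθ₂}+r₃e^{iθ₃}=r₁+r₄e^{iθ₄} gives r₂ω₂e^{iθ₂}+r₃ω₃e^{iθ₃}=r₄ω₄e^{iθ₄}.
Eliminating the other unknown: ω₃ = r₂ω₂ sin(θ₄−θ₂) / [r₃ sin(θ₃−θ₄)].
Numerator sine = -0.27228; denominator sine = +0.84897.
Result = 0.1034·24.15·(-0.27228) / (0.2475·(+0.84897)) = -3.2358 rad/s; magnitude 3.2358 rad/s.

3.24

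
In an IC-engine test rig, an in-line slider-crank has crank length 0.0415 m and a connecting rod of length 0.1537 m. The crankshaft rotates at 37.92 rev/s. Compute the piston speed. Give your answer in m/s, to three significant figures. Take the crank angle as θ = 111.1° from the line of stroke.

8.30

ω = 2π·37.9 = 238.3 rad/s
For an in-line slider-crank, x = r cosθ + √(L² − r² sin²θ), so v = −rω sinθ·[1 + r cosθ/√(L² − r² sin²θ)].
With r = 0.0415 m, L = 0.1537 m, θ = 111.1°: √(L² − r² sin²θ) = 0.14874 m.
v = −0.0415·238.3·0.93295·[1 + 0.0415·-0.36000/0.14874] = -8.2982 m/s.
|v| = 8.2982 m/s.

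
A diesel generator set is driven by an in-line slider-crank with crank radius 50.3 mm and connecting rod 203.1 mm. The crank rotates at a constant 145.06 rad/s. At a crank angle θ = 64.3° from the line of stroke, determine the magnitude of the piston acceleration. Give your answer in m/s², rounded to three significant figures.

ω = 145.1 rad/s
x(θ) = r cosθ + √(L² − r² sin²θ); with ω constant, a = ω²·d²x/dθ².
d²x/dθ² = −r cosθ − r²(cos2θ)/√u − r⁴ sin²2θ/(4u^{3/2}),  u = L² − r² sin²θ = 0.0391953 m².
Substituting r = 0.0503 m, L = 0.2031 m, θ = 64.3°: d²x/dθ² = -0.013966 m.
a = ω²·d²x/dθ² = (145.1)²·(-0.013966) = -293.88 m/s²;  |a| = 293.88 m/s².

294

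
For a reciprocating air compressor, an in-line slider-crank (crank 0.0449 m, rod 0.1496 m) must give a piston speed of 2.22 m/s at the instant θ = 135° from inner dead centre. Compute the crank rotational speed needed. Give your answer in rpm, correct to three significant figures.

853

For an in-line slider-crank, |v_piston| = rω|sinθ|·[1 + r cosθ/√(L² − r² sin²θ)].
With r = 0.0449 m, L = 0.1496 m, θ = 135°: the bracketed kinematic factor |dx/dθ| = 0.024854 m.
ω = v/|dx/dθ| = 2.22/0.024854 = 89.322 rad/s.
N = 60ω/(2π) = 852.96 rpm.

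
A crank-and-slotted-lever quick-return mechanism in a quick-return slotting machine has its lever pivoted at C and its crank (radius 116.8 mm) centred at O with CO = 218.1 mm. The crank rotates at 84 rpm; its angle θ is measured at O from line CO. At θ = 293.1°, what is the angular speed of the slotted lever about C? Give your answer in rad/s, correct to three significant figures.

ω = 8.796 rad/s (from 84 rpm).
Crank pin A relative to C: A = (d + r cosθ, r sinθ); lever angle φ = atan2(r sinθ, d + r cosθ).
Differentiating tanφ: φ̇ = rω(d cosθ + r)/(d² + r² + 2dr cosθ).
d² + r² + 2dr cosθ = |CA|² = 0.0811987 m²;  d cosθ + r = +0.20237 m.
|ω_lever| = |0.1168·8.796·+0.20237| / 0.0811987 = 2.5606 rad/s.

2.56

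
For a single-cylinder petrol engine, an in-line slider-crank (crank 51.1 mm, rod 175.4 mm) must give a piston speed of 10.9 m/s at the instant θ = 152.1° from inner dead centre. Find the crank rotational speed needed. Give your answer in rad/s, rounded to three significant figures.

616

For an in-line slider-crank, |v_piston| = rω|sinθ|·[1 + r cosθ/√(L² − r² sin²θ)].
With r = 0.0511 m, L = 0.1754 m, θ = 152.1°: the bracketed kinematic factor |dx/dθ| = 0.017697 m.
ω = v/|dx/dθ| = 10.9/0.017697 = 615.93 rad/s.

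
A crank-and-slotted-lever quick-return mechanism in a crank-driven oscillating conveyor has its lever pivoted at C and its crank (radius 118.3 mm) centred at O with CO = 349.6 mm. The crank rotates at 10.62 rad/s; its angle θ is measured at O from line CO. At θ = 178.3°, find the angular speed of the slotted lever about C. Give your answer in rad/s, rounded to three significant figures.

ω = 10.62 rad/s
Crank pin A relative to C: A = (d + r cosθ, r sinθ); lever angle φ = atan2(r sinθ, d + r cosθ).
Differentiating tanφ: φ̇ = rω(d cosθ + r)/(d² + r² + 2dr cosθ).
d² + r² + 2dr cosθ = |CA|² = 0.0535361 m²;  d cosθ + r = -0.23115 m.
|ω_lever| = |0.1183·10.62·-0.23115| / 0.0535361 = 5.4244 rad/s.

5.42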